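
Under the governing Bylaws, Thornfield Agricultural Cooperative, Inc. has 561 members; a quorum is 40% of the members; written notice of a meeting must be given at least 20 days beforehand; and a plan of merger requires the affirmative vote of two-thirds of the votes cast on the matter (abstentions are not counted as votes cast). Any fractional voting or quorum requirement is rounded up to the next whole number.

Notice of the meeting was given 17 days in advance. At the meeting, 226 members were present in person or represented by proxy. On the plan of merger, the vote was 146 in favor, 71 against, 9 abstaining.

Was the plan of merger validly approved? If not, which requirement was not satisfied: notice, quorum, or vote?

Invalid — notice requirement not satisfied.

Notice: 17 days given; 20 required. Not satisfied.
Quorum: 40% of 561 = 224.40, rounded up to 225; 226 present. Satisfied.
Vote: requires two-thirds of the votes cast (226 − 9 abstaining = 217); 2/3 of 217 = 144.67, rounded up to 145, so 145 needed; 146 in favor. Satisfied.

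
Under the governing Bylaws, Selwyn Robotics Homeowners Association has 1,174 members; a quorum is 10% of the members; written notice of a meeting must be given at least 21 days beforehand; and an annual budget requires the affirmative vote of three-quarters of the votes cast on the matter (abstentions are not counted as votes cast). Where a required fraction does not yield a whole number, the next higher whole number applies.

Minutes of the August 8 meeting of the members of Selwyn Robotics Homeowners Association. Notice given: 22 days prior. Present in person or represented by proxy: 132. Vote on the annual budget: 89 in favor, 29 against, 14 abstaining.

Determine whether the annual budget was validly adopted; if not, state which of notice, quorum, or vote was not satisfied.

Notice: 22 days given; 21 required. Satisfied.
Quorum: 10% of 1,174 = 117.40, rounded up to 118; 132 present. Satisfied.
Vote: requires three-fourths of the votes cast (132 − 14 abstaining = 118); 3/4 of 118 = 88.50, rounded up to 89, so 89 needed; 89 in favor. Satisfied.

Valid — all requirements satisfied.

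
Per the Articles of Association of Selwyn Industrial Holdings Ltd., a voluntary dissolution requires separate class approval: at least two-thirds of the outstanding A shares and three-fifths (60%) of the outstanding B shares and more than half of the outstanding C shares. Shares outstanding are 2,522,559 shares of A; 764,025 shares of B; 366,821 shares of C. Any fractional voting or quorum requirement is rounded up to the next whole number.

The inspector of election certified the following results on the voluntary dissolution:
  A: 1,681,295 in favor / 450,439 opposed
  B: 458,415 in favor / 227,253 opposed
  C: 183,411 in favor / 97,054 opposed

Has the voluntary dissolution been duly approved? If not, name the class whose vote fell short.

Not approved — the A shares did not give the required vote.

A: 2/3 of 2522559 = 1681706; 1,681,706 required, 1,681,295 in favor — not approved.
B: 3/5 of 764025 = 458415; 458,415 required, 458,415 in favor — approved.
C: a majority of 366821 is 183411; 183,411 required, 183,411 in favor — approved.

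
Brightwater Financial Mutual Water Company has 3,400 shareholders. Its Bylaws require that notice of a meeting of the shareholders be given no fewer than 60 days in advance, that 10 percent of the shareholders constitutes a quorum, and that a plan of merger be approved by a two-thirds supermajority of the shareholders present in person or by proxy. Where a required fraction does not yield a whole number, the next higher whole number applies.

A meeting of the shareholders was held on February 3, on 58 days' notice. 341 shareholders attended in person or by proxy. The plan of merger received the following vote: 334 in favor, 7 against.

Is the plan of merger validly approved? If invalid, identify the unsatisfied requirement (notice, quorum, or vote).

Invalid — notice requirement not satisfied.

Notice: 58 days given; 60 required. Not satisfied.
Quorum: 10% of 3,400 = 340; 341 present. Satisfied.
Vote: requires two-thirds of those present (341); 2/3 of 341 = 227.33, rounded up to 228, so 228 needed; 334 in favor. Satisfied.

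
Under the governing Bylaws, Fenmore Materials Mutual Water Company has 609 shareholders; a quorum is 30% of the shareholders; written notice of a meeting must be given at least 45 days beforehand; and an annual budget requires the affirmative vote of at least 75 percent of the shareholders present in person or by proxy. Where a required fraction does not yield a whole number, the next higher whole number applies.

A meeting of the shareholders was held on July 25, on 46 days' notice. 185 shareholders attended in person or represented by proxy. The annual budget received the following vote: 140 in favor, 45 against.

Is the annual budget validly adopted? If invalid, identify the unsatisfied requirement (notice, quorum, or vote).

Valid — all requirements satisfied.

Notice: 46 days given; 45 required. Satisfied.
Quorum: 30% of 609 = 182.70, rounded up to 183; 185 present. Satisfied.
Vote: requires three-fourths of those present (185); 3/4 of 185 = 138.75, rounded up to 139, so 139 needed; 140 in favor. Satisfied.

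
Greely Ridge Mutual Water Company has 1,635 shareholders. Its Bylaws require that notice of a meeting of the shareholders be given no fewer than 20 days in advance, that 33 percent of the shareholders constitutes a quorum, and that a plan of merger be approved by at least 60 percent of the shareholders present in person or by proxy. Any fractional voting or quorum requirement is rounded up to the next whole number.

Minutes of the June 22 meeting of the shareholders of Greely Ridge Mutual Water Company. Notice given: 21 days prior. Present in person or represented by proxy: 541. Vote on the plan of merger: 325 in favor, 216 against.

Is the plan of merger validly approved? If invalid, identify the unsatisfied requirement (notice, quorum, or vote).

Notice: 21 days given; 20 required. Satisfied.
Quorum: 33% of 1,635 = 539.55, rounded up to 540; 541 present. Satisfied.
Vote: requires three-fifths of those present (541); 3/5 of 541 = 324.60, rounded up to 325, so 325 needed; 325 in favor. Satisfied.

Valid — all requirements satisfied.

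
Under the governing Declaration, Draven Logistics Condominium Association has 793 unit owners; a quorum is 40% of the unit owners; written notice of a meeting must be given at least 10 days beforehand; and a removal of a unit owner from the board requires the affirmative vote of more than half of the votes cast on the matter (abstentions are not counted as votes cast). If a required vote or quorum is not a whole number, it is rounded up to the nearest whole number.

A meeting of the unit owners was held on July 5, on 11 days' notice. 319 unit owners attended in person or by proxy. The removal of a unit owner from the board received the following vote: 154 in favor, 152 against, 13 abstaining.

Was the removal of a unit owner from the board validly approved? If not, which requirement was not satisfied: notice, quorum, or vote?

Valid — all requirements satisfied.

Notice: 11 days given; 10 required. Satisfied.
Quorum: 40% of 793 = 317.20, rounded up to 318; 319 present. Satisfied.
Vote: requires a majority of the votes cast (319 − 13 abstaining = 306); a majority of 306 is 154, so 154 needed; 154 in favor. Satisfied.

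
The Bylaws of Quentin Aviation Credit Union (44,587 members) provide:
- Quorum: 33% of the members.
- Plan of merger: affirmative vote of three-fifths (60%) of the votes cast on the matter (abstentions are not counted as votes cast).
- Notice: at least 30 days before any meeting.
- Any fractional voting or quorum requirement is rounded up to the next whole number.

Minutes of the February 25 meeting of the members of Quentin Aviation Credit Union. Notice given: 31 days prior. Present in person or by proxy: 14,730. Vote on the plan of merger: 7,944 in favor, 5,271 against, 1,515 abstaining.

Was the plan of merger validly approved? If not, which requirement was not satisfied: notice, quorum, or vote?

Notice: 31 days given; 30 required. Satisfied.
Quorum: 33% of 44,587 = 14,713.71, rounded up to 14,714; 14,730 present. Satisfied.
Vote: requires three-fifths of the votes cast (14,730 − 1,515 abstaining = 13,215); 3/5 of 13215 = 7929, so 7,929 needed; 7,944 in favor. Satisfied.

Valid — all requirements satisfied.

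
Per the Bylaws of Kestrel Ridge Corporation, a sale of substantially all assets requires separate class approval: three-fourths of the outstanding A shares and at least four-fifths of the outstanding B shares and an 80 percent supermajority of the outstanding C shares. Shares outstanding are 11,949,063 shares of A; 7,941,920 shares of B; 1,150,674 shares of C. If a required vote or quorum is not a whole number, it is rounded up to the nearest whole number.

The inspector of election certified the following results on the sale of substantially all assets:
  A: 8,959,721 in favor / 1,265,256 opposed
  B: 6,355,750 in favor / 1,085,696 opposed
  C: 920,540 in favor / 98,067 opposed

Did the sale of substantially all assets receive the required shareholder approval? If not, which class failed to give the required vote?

Not approved — the A shares did not give the required vote.

A: 3/4 of 11949063 = 8961797.25, rounded up to 8961798; 8,961,798 required, 8,959,721 in favor — not approved.
B: 4/5 of 7941920 = 6353536; 6,353,536 required, 6,355,750 in favor — approved.
C: 4/5 of 1150674 = 920539.20, rounded up to 920540; 920,540 required, 920,540 in favor — approved.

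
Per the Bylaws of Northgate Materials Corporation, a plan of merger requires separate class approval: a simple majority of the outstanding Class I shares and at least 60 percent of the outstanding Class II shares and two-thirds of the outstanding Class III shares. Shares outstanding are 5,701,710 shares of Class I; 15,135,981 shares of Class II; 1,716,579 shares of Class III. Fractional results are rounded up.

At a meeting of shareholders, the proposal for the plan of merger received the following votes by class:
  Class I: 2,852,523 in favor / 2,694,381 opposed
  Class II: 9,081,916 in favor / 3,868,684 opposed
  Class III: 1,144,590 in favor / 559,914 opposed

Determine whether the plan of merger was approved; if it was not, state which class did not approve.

Approved — every class gave the required vote.

Class I: a majority of 5701710 is 2850856; 2,850,856 required, 2,852,523 in favor — approved.
Class II: 3/5 of 15135981 = 9081588.60, rounded up to 9081589; 9,081,589 required, 9,081,916 in favor — approved.
Class III: 2/3 of 1716579 = 1144386; 1,144,386 required, 1,144,590 in favor — approved.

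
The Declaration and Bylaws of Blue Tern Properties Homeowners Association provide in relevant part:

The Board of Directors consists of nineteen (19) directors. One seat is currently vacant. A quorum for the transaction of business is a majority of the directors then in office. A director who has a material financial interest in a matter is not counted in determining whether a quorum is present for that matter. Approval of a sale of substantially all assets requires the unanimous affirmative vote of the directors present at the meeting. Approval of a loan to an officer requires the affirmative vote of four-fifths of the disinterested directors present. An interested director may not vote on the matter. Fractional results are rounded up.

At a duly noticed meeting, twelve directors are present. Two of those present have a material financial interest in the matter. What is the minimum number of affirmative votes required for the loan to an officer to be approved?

The loan to an officer requires four-fifths of the disinterested directors present (12 − 2 = 10).
4/5 of 10 = 8.

8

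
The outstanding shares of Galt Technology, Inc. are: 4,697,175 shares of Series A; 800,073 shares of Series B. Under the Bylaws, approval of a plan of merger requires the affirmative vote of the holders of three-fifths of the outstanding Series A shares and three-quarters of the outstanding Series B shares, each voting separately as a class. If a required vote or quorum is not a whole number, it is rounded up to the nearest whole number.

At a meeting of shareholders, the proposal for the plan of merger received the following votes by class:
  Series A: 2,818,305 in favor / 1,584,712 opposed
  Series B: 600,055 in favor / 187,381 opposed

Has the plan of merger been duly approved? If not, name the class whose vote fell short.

Approved — every class gave the required vote.

Series A: 3/5 of 4697175 = 2818305; 2,818,305 required, 2,818,305 in favor — approved.
Series B: 3/4 of 800073 = 600054.75, rounded up to 600055; 600,055 required, 600,055 in favor — approved.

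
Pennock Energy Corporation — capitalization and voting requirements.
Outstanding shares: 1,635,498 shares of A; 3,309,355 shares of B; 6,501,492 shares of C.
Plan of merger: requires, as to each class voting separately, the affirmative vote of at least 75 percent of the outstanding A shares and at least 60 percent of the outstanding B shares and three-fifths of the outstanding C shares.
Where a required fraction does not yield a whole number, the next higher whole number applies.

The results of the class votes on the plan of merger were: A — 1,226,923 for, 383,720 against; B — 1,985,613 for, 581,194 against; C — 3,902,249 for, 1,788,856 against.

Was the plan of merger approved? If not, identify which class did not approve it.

A: 3/4 of 1635498 = 1226623.50, rounded up to 1226624; 1,226,624 required, 1,226,923 in favor — approved.
B: 3/5 of 3309355 = 1985613; 1,985,613 required, 1,985,613 in favor — approved.
C: 3/5 of 6501492 = 3900895.20, rounded up to 3900896; 3,900,896 required, 3,902,249 in favor — approved.

Approved — every class gave the required vote.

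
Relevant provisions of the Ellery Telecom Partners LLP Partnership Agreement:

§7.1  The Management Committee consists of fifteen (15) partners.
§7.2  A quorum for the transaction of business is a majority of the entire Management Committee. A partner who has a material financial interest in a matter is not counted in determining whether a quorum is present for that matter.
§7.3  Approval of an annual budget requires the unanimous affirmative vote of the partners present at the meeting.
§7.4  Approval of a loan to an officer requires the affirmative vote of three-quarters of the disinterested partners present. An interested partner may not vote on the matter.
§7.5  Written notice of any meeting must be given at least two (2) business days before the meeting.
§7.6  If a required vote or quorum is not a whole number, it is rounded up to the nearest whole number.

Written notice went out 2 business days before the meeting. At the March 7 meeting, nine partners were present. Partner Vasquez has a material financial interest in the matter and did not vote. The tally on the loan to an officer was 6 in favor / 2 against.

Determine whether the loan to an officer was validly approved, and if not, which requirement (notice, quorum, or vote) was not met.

Valid — all requirements satisfied.

Notice: 2 business days given; 2 required (2 ≥ 2). Satisfied.
Quorum: 9 present, but the 1 interested partner does not count, leaving 8. Quorum is 8. Satisfied.
Vote: the loan to an officer requires three-fourths of the disinterested partners present (9 − 1 = 8). 3/4 of 8 = 6, so 6 affirmative votes are needed; 6 voted in favor. Satisfied.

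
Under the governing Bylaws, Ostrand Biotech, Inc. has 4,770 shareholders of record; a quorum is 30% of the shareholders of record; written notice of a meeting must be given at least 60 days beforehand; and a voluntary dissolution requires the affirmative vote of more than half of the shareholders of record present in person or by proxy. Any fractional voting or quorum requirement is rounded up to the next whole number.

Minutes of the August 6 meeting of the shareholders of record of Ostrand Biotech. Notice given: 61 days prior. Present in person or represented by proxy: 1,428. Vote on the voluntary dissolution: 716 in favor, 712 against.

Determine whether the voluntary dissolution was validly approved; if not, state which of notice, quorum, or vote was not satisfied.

Invalid — quorum requirement not satisfied.

Notice: 61 days given; 60 required. Satisfied.
Quorum: 30% of 4,770 = 1,431; 1,428 present. Not satisfied.
Vote: requires a majority of those present (1,428); a majority of 1428 is 715, so 715 needed; 716 in favor. Satisfied.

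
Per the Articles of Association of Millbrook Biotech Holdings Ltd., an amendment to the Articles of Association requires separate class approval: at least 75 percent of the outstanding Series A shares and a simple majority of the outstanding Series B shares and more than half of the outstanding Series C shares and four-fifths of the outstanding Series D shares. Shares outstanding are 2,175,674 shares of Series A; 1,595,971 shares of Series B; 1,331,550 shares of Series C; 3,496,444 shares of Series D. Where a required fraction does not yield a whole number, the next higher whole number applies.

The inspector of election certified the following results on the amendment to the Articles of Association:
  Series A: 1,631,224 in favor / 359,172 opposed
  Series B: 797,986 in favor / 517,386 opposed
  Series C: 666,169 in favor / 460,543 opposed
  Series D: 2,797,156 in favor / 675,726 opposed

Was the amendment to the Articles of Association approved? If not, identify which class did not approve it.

Not approved — the Series A shares did not give the required vote.

Series A: 3/4 of 2175674 = 1631755.50, rounded up to 1631756; 1,631,756 required, 1,631,224 in favor — not approved.
Series B: a majority of 1595971 is 797986; 797,986 required, 797,986 in favor — approved.
Series C: a majority of 1331550 is 665776; 665,776 required, 666,169 in favor — approved.
Series D: 4/5 of 3496444 = 2797155.20, rounded up to 2797156; 2,797,156 required, 2,797,156 in favor — approved.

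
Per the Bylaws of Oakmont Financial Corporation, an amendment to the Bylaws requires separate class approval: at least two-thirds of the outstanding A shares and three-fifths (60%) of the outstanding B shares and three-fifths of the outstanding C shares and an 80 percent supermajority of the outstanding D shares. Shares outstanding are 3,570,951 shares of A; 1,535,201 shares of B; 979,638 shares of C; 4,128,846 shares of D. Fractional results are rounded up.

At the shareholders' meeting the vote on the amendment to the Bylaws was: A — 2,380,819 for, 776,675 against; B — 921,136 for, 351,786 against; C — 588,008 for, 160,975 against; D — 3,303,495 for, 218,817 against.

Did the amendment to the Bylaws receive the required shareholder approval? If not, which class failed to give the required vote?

A: 2/3 of 3570951 = 2380634; 2,380,634 required, 2,380,819 in favor — approved.
B: 3/5 of 1535201 = 921120.60, rounded up to 921121; 921,121 required, 921,136 in favor — approved.
C: 3/5 of 979638 = 587782.80, rounded up to 587783; 587,783 required, 588,008 in favor — approved.
D: 4/5 of 4128846 = 3303076.80, rounded up to 3303077; 3,303,077 required, 3,303,495 in favor — approved.

Approved — every class gave the required vote.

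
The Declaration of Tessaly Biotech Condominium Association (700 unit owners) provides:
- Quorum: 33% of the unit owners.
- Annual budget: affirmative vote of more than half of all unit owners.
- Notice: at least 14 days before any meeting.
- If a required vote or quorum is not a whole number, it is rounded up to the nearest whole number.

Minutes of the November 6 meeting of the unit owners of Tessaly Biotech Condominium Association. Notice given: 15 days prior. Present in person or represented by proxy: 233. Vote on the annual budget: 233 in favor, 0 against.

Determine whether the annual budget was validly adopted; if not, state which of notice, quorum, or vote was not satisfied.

Notice: 15 days given; 14 required. Satisfied.
Quorum: 33% of 700 = 231; 233 present. Satisfied.
Vote: requires a majority of all unit owners (700); a majority of 700 is 351, so 351 needed; 233 in favor. Not satisfied.

Invalid — vote requirement not satisfied.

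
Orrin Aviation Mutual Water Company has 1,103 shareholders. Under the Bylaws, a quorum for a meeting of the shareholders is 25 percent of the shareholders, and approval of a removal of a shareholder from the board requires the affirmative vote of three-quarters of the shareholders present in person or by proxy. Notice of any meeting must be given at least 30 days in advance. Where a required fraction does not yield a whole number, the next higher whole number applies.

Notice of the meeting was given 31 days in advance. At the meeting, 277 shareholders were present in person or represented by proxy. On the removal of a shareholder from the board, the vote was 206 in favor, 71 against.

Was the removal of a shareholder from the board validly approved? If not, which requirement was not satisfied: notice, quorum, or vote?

Invalid — vote requirement not satisfied.

Notice: 31 days given; 30 required. Satisfied.
Quorum: 25% of 1,103 = 275.75, rounded up to 276; 277 present. Satisfied.
Vote: requires three-fourths of those present (277); 3/4 of 277 = 207.75, rounded up to 208, so 208 needed; 206 in favor. Not satisfied.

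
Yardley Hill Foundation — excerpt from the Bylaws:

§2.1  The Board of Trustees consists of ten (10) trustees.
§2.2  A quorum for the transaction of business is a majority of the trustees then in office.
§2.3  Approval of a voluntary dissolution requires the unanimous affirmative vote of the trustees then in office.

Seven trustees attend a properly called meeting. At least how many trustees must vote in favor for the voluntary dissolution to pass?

The voluntary dissolution requires the unanimous vote of the trustees then in office (10).
Unanimous means all 10.
(Only 7 can vote, so the voluntary dissolution cannot pass at this meeting, but the required vote is still 10.)

10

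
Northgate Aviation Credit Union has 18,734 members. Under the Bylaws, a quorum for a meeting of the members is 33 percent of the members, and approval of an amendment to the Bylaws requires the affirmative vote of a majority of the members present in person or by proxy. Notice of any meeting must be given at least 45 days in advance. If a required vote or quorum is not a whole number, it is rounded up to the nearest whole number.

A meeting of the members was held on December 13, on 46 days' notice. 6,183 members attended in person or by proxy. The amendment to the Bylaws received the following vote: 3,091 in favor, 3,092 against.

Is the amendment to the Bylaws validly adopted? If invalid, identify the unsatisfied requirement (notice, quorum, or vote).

Notice: 46 days given; 45 required. Satisfied.
Quorum: 33% of 18,734 = 6,182.22, rounded up to 6,183; 6,183 present. Satisfied.
Vote: requires a majority of those present (6,183); a majority of 6183 is 3092, so 3,092 needed; 3,091 in favor. Not satisfied.

Invalid — vote requirement not satisfied.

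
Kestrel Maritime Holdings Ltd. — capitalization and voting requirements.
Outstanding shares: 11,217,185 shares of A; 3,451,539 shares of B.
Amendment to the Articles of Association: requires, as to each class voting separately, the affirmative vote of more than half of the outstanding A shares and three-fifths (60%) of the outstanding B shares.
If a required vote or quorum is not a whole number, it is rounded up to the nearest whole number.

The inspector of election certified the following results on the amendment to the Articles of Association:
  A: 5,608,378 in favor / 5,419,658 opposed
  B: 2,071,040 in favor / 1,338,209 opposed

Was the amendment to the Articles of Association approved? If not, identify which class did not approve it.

Not approved — the A shares did not give the required vote.

A: a majority of 11217185 is 5608593; 5,608,593 required, 5,608,378 in favor — not approved.
B: 3/5 of 3451539 = 2070923.40, rounded up to 2070924; 2,070,924 required, 2,071,040 in favor — approved.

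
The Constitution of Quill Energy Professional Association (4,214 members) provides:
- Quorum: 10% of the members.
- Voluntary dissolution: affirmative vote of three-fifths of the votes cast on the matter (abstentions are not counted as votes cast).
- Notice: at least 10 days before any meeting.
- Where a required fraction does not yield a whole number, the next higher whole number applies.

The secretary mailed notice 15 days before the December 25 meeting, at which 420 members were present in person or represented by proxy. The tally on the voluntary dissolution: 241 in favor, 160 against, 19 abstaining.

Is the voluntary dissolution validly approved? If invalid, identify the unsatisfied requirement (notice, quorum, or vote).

Notice: 15 days given; 10 required. Satisfied.
Quorum: 10% of 4,214 = 421.40, rounded up to 422; 420 present. Not satisfied.
Vote: requires three-fifths of the votes cast (420 − 19 abstaining = 401); 3/5 of 401 = 240.60, rounded up to 241, so 241 needed; 241 in favor. Satisfied.

Invalid — quorum requirement not satisfied.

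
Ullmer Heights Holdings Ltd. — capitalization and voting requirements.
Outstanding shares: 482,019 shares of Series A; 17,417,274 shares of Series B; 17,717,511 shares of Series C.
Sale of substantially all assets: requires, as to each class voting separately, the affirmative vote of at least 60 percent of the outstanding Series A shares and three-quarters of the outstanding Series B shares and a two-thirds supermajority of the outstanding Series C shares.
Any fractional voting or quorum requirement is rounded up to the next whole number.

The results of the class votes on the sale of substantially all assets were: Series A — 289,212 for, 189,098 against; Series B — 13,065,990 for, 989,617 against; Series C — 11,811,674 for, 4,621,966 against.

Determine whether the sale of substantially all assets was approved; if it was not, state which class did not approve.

Approved — every class gave the required vote.

Series A: 3/5 of 482019 = 289211.40, rounded up to 289212; 289,212 required, 289,212 in favor — approved.
Series B: 3/4 of 17417274 = 13062955.50, rounded up to 13062956; 13,062,956 required, 13,065,990 in favor — approved.
Series C: 2/3 of 17717511 = 11811674; 11,811,674 required, 11,811,674 in favor — approved.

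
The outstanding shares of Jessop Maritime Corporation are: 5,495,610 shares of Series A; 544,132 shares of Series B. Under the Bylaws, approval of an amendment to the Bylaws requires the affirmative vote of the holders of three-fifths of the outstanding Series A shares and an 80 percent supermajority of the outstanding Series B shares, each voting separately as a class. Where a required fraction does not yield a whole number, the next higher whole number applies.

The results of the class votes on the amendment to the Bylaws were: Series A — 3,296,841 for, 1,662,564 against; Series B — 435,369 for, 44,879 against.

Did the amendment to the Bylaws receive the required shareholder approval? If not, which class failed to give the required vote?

Not approved — the Series A shares did not give the required vote.

Series A: 3/5 of 5495610 = 3297366; 3,297,366 required, 3,296,841 in favor — not approved.
Series B: 4/5 of 544132 = 435305.60, rounded up to 435306; 435,306 required, 435,369 in favor — approved.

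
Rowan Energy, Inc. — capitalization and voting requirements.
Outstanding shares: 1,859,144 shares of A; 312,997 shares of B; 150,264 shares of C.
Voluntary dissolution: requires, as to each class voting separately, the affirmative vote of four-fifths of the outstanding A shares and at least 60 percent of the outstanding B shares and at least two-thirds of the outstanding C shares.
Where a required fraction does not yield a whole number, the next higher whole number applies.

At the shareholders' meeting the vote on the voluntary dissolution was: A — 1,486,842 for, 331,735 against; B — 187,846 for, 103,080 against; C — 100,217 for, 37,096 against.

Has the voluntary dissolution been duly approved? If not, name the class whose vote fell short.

Not approved — the A shares did not give the required vote.

A: 4/5 of 1859144 = 1487315.20, rounded up to 1487316; 1,487,316 required, 1,486,842 in favor — not approved.
B: 3/5 of 312997 = 187798.20, rounded up to 187799; 187,799 required, 187,846 in favor — approved.
C: 2/3 of 150264 = 100176; 100,176 required, 100,217 in favor — approved.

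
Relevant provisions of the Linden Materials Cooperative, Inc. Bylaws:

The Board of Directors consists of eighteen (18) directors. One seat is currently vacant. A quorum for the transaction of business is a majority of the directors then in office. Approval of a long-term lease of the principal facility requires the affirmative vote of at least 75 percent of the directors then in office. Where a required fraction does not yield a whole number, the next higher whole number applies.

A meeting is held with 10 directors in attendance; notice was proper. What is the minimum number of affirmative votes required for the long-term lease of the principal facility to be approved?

13

The long-term lease of the principal facility requires three-fourths of the directors then in office (17).
3/4 of 17 = 12.75, rounded up to 13.
(Only 10 can vote, so the long-term lease of the principal facility cannot pass at this meeting, but the required vote is still 13.)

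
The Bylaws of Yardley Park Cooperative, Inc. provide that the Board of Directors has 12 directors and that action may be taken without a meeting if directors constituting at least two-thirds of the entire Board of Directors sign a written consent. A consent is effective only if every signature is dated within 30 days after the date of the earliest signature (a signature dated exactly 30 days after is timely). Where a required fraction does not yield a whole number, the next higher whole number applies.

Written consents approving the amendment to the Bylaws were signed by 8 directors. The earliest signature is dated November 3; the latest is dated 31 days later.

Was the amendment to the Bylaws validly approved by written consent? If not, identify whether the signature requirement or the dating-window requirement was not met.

Signatures required: at least two-thirds of 12 — 2/3 of 12 = 8, so 8 needed; 8 signed. Sufficient.
Dating window: the latest signature is 31 days after the earliest; the limit is 30 days. Outside the window.

Not effective — dating-window requirement not satisfied.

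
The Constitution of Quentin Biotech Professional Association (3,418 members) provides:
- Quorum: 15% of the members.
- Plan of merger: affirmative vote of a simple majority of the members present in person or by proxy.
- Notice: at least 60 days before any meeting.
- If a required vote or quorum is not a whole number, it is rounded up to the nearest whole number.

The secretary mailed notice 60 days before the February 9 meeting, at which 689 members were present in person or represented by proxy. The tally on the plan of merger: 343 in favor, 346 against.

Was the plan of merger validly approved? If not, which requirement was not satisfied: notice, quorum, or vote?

Invalid — vote requirement not satisfied.

Notice: 60 days given; 60 required. Satisfied.
Quorum: 15% of 3,418 = 512.70, rounded up to 513; 689 present. Satisfied.
Vote: requires a majority of those present (689); a majority of 689 is 345, so 345 needed; 343 in favor. Not satisfied.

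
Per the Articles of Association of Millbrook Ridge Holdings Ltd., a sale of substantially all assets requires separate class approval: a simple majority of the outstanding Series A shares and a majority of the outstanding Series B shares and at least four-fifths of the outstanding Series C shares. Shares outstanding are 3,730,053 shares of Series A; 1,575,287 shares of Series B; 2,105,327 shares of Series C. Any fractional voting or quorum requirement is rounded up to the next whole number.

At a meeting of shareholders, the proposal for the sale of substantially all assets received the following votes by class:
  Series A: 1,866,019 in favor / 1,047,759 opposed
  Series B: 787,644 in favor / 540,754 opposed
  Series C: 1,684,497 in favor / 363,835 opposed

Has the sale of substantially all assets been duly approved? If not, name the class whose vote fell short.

Series A: a majority of 3730053 is 1865027; 1,865,027 required, 1,866,019 in favor — approved.
Series B: a majority of 1575287 is 787644; 787,644 required, 787,644 in favor — approved.
Series C: 4/5 of 2105327 = 1684261.60, rounded up to 1684262; 1,684,262 required, 1,684,497 in favor — approved.

Approved — every class gave the required vote.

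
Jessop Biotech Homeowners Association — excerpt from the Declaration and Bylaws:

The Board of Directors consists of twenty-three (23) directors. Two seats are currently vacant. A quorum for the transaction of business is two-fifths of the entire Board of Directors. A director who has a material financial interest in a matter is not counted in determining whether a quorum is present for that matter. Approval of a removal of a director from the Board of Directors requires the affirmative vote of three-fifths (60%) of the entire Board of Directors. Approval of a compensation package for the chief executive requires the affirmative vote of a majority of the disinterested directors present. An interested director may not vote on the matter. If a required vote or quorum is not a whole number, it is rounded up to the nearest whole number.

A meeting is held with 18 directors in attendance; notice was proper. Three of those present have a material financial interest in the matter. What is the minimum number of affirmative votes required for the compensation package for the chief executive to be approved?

The compensation package for the chief executive requires a majority of the disinterested directors present (18 − 3 = 15).
A majority of 15 is 8.

8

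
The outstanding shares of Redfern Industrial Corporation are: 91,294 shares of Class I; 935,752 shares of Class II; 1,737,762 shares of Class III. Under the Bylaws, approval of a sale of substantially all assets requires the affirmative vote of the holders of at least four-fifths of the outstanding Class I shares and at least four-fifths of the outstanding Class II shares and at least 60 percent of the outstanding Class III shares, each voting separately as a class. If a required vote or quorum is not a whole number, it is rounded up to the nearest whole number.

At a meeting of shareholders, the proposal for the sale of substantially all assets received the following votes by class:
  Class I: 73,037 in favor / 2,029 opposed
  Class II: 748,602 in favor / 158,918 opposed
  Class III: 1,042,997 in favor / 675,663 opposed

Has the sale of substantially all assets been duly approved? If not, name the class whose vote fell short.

Class I: 4/5 of 91294 = 73035.20, rounded up to 73036; 73,036 required, 73,037 in favor — approved.
Class II: 4/5 of 935752 = 748601.60, rounded up to 748602; 748,602 required, 748,602 in favor — approved.
Class III: 3/5 of 1737762 = 1042657.20, rounded up to 1042658; 1,042,658 required, 1,042,997 in favor — approved.

Approved — every class gave the required vote.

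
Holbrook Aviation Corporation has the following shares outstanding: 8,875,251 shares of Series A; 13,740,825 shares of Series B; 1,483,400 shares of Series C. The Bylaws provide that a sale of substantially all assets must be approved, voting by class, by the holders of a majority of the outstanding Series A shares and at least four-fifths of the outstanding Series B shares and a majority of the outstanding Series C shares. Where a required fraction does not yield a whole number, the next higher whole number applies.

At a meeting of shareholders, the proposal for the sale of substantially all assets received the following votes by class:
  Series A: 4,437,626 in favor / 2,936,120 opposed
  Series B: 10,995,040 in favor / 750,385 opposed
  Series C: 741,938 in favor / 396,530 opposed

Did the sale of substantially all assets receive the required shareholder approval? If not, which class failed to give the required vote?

Series A: a majority of 8875251 is 4437626; 4,437,626 required, 4,437,626 in favor — approved.
Series B: 4/5 of 13740825 = 10992660; 10,992,660 required, 10,995,040 in favor — approved.
Series C: a majority of 1483400 is 741701; 741,701 required, 741,938 in favor — approved.

Approved — every class gave the required vote.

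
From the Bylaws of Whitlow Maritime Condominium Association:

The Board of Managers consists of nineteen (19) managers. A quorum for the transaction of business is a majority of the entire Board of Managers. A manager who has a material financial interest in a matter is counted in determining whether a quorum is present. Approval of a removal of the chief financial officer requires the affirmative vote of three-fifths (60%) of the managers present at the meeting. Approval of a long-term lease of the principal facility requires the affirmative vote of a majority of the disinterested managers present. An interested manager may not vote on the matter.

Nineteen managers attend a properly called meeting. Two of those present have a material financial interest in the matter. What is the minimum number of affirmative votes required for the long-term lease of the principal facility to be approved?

The long-term lease of the principal facility requires a majority of the disinterested managers present (19 − 2 = 17).
A majority of 17 is 9.

9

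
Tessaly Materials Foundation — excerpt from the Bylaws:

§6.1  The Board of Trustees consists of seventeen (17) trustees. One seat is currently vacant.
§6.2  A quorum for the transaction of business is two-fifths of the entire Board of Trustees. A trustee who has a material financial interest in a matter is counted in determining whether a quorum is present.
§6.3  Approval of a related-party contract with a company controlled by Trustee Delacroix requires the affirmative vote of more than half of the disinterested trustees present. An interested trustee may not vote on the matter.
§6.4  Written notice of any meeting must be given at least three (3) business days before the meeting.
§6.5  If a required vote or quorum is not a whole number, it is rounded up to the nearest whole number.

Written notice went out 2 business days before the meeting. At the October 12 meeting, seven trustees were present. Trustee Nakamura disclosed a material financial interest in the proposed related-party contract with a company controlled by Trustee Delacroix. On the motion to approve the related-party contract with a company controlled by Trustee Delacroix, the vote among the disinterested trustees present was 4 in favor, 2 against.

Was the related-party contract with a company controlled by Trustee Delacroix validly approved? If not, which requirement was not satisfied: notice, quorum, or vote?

Notice: 2 business days given; 3 required (2 < 3). Not satisfied.
Quorum: 7 present (interested trustees count toward quorum); quorum is 7. Satisfied.
Vote: the related-party contract with a company controlled by Trustee Delacroix requires a majority of the disinterested trustees present (7 − 1 = 6). A majority of 6 is 4, so 4 affirmative votes are needed; 4 voted in favor. Satisfied.

Invalid — notice requirement not satisfied.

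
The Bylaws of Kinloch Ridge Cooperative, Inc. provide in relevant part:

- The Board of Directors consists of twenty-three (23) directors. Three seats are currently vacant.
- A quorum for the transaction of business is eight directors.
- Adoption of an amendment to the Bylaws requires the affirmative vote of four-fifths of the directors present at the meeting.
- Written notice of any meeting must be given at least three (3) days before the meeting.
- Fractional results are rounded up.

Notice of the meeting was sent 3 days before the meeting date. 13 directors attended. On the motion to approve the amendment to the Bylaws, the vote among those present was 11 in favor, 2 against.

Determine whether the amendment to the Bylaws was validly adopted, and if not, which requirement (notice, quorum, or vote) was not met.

Notice: 3 days given; 3 required (3 ≥ 3). Satisfied.
Quorum: 13 present; quorum is 8. Satisfied.
Vote: the amendment to the Bylaws requires four-fifths of the directors present (13). 4/5 of 13 = 10.40, rounded up to 11, so 11 affirmative votes are needed; 11 voted in favor. Satisfied.

Valid — all requirements satisfied.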